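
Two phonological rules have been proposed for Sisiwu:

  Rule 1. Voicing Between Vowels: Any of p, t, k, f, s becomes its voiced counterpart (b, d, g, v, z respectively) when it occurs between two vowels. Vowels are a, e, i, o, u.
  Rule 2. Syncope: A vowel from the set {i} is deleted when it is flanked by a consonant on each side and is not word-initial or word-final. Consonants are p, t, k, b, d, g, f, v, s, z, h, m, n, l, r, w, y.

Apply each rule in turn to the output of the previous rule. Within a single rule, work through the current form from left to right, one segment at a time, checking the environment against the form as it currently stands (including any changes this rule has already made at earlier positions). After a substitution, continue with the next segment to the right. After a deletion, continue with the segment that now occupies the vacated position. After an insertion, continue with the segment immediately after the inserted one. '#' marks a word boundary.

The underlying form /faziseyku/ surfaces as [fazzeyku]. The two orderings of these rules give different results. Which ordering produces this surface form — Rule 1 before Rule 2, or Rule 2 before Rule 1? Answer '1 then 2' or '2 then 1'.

1 then 2

Order 1 then 2:
  1 Voicing Between Vowels: [faziseyku] → [fazizeyku]
  2 Syncope: [fazizeyku] → [fazzeyku]
  result: [fazzeyku]
Order 2 then 1:
  2 Syncope: [faziseyku] → [fazseyku]
  1 Voicing Between Vowels: no change — [fazseyku]
  result: [fazseyku]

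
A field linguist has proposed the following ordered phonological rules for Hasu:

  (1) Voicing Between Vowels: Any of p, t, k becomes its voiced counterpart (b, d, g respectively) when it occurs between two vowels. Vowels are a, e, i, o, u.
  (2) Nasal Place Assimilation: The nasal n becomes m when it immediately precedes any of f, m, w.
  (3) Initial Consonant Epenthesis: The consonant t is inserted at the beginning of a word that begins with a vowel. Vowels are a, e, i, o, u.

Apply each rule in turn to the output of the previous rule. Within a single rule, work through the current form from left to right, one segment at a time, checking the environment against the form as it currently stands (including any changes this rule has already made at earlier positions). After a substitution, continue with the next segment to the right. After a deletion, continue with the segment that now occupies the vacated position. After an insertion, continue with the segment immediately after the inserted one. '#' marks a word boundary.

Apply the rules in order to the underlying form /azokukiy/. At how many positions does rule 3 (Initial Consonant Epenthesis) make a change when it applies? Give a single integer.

1

(1) Voicing Between Vowels: [azokukiy] → [azogugiy]
(2) Nasal Place Assimilation: no change — [azogugiy]
(3) Initial Consonant Epenthesis: [azogugiy] → [tazogugiy]
Rule 3 changed 1 position(s).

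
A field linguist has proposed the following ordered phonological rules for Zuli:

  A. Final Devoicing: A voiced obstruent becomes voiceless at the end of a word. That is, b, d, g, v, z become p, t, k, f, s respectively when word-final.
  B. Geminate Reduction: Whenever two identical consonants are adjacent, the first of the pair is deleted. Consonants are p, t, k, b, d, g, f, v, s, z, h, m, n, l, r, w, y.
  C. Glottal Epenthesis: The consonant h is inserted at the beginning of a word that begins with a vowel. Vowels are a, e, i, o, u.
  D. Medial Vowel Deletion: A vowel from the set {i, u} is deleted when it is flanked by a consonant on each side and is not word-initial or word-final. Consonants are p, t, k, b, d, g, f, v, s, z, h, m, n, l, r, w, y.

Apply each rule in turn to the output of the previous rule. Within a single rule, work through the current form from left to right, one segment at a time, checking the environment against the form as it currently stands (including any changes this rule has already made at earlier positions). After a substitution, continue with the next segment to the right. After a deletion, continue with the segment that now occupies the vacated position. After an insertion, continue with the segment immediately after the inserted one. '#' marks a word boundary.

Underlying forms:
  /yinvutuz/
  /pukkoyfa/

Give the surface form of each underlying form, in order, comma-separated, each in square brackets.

[ynvts], [pkoyfa]

/yinvutuz/:
  A Final Devoicing: [yinvutuz] → [yinvutus]
  B Geminate Reduction: no change — [yinvutus]
  C Glottal Epenthesis: no change — [yinvutus]
  D Medial Vowel Deletion: [yinvutus] → [ynvts]
/pukkoyfa/:
  A Final Devoicing: no change — [pukkoyfa]
  B Geminate Reduction: [pukkoyfa] → [pukoyfa]
  C Glottal Epenthesis: no change — [pukoyfa]
  D Medial Vowel Deletion: [pukoyfa] → [pkoyfa]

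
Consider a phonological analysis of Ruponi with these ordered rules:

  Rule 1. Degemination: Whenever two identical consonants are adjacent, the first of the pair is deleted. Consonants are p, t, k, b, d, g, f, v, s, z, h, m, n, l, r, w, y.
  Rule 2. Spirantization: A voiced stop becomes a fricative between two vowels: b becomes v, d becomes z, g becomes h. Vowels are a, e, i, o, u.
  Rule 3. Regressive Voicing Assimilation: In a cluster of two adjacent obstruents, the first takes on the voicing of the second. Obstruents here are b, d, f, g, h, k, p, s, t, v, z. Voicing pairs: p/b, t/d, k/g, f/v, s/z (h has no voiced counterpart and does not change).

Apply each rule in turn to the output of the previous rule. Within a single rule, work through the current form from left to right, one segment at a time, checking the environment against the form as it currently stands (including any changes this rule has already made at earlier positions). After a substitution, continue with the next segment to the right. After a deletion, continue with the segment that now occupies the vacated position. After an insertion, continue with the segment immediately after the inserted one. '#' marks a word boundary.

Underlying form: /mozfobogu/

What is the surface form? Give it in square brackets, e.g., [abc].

Rule 1 Degemination: no change — [mozfobogu]
Rule 2 Spirantization: [mozfobogu] → [mozfovohu]
Rule 3 Regressive Voicing Assimilation: [mozfovohu] → [mosfovohu]

[mosfovohu]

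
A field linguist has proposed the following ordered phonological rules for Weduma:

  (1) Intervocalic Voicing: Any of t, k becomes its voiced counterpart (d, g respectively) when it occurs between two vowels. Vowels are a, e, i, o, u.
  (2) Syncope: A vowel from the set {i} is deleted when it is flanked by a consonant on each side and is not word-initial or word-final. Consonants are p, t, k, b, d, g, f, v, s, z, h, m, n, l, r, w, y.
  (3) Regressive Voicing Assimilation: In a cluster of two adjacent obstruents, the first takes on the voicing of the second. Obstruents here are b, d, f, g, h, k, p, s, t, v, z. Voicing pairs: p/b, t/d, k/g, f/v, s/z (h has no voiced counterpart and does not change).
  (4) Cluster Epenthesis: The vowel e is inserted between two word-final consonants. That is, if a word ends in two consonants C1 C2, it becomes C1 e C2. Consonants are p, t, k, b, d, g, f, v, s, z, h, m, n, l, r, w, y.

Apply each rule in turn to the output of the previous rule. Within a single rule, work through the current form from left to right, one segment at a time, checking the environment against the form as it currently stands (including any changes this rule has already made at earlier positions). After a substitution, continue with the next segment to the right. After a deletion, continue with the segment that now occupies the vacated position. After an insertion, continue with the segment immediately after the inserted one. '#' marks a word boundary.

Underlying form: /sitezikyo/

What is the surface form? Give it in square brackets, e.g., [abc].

[zdeskyo]

(1) Intervocalic Voicing: [sitezikyo] → [sidezikyo]
(2) Syncope: [sidezikyo] → [sdezkyo]
(3) Regressive Voicing Assimilation: [sdezkyo] → [zdeskyo]
(4) Cluster Epenthesis: no change — [zdeskyo]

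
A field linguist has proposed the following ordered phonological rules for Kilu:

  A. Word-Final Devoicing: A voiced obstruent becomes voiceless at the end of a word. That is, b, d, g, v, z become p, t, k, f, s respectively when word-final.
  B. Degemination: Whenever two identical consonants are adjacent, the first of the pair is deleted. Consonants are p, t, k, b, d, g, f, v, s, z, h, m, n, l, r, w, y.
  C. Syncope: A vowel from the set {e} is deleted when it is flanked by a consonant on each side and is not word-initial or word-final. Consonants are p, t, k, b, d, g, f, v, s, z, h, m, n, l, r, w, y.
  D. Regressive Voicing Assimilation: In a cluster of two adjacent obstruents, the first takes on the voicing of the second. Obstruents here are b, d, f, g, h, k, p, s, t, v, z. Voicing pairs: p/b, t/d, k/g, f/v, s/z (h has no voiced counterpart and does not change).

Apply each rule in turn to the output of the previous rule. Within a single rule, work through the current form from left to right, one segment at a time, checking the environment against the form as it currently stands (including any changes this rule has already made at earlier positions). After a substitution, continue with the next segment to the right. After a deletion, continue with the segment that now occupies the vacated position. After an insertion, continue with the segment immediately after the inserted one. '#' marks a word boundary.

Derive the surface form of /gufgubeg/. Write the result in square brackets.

[guvgupk]

A Word-Final Devoicing: [gufgubeg] → [gufgubek]
B Degemination: no change — [gufgubek]
C Syncope: [gufgubek] → [gufgubk]
D Regressive Voicing Assimilation: [gufgubk] → [guvgupk]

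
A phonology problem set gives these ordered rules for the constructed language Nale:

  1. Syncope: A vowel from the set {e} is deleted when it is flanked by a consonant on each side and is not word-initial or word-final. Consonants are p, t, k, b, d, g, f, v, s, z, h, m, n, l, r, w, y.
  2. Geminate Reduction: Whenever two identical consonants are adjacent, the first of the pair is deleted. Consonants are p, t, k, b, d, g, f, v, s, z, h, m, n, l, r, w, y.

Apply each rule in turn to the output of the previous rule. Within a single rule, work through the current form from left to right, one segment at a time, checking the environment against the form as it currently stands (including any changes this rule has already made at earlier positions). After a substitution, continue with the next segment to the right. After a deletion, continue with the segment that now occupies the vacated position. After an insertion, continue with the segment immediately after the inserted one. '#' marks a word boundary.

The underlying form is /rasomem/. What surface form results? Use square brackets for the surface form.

1 Syncope: [rasomem] → [rasomm]
2 Geminate Reduction: [rasomm] → [rasom]

[rasom]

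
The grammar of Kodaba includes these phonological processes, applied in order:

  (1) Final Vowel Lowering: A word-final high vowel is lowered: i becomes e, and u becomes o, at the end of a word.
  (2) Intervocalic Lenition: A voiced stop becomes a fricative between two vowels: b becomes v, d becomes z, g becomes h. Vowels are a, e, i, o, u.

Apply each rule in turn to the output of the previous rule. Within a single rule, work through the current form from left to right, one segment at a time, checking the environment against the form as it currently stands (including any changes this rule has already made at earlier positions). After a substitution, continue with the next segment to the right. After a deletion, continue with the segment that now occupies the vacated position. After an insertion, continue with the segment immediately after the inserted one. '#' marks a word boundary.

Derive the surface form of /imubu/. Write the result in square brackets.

(1) Final Vowel Lowering: [imubu] → [imubo]
(2) Intervocalic Lenition: [imubo] → [imuvo]

[imuvo]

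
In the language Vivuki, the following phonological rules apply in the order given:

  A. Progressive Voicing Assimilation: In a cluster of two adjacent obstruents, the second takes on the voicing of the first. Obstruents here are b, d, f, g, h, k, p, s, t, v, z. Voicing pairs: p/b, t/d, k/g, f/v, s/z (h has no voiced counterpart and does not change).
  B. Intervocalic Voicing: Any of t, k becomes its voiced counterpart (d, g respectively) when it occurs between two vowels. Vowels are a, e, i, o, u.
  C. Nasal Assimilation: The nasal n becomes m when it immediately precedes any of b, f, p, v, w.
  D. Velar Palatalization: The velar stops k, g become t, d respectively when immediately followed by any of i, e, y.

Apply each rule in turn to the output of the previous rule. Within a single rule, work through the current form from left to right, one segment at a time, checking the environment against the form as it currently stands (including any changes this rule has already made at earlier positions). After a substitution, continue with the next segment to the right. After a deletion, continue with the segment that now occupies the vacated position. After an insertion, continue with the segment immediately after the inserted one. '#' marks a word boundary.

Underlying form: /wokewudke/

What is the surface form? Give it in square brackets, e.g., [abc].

[wodewudde]

A Progressive Voicing Assimilation: [wokewudke] → [wokewudge]
B Intervocalic Voicing: [wokewudge] → [wogewudge]
C Nasal Assimilation: no change — [wogewudge]
D Velar Palatalization: [wogewudge] → [wodewudde]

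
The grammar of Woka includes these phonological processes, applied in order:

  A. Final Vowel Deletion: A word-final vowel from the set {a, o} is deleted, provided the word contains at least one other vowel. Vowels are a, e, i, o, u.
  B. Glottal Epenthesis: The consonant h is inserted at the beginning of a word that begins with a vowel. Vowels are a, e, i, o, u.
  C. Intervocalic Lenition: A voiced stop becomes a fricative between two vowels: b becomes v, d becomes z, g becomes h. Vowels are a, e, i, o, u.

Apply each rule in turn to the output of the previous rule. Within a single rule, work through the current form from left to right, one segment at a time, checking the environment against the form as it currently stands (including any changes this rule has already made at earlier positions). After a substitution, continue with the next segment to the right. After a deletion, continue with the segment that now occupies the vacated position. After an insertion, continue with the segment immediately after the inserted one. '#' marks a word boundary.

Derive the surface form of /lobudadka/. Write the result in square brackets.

[lovuzadk]

A Final Vowel Deletion: [lobudadka] → [lobudadk]
B Glottal Epenthesis: no change — [lobudadk]
C Intervocalic Lenition: [lobudadk] → [lovuzadk]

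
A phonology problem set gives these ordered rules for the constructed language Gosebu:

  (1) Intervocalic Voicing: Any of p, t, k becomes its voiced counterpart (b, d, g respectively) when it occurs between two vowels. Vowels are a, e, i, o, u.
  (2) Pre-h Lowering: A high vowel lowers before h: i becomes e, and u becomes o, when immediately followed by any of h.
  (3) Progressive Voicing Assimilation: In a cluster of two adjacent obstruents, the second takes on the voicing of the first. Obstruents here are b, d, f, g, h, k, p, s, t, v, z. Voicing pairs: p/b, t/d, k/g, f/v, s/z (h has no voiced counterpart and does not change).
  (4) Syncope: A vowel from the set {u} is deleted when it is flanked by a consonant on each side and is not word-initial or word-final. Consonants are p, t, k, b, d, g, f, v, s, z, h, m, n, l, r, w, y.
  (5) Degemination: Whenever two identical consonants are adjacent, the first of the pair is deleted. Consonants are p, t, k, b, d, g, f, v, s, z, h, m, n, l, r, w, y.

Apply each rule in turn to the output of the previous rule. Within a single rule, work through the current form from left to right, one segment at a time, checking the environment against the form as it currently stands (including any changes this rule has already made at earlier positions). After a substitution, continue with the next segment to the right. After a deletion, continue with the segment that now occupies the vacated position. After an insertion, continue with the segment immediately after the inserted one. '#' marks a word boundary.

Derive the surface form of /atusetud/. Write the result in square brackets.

(1) Intervocalic Voicing: [atusetud] → [adusedud]
(2) Pre-h Lowering: no change — [adusedud]
(3) Progressive Voicing Assimilation: no change — [adusedud]
(4) Syncope: [adusedud] → [adsedd]
(5) Degemination: [adsedd] → [adsed]

[adsed]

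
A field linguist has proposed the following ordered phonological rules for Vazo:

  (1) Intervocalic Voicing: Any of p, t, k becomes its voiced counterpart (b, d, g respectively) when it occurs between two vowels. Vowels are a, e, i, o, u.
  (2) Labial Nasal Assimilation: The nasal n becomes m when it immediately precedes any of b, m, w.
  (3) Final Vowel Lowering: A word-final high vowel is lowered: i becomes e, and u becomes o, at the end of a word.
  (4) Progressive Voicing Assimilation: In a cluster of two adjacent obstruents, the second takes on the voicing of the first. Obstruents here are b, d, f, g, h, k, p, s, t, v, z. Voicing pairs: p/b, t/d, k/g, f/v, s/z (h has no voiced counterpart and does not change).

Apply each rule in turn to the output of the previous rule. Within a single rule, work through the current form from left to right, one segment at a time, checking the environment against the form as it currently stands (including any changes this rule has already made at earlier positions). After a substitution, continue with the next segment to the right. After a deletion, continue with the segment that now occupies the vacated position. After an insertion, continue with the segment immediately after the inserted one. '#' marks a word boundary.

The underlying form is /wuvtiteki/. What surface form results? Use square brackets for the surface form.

[wuvdidege]

(1) Intervocalic Voicing: [wuvtiteki] → [wuvtidegi]
(2) Labial Nasal Assimilation: no change — [wuvtidegi]
(3) Final Vowel Lowering: [wuvtidegi] → [wuvtidege]
(4) Progressive Voicing Assimilation: [wuvtidege] → [wuvdidege]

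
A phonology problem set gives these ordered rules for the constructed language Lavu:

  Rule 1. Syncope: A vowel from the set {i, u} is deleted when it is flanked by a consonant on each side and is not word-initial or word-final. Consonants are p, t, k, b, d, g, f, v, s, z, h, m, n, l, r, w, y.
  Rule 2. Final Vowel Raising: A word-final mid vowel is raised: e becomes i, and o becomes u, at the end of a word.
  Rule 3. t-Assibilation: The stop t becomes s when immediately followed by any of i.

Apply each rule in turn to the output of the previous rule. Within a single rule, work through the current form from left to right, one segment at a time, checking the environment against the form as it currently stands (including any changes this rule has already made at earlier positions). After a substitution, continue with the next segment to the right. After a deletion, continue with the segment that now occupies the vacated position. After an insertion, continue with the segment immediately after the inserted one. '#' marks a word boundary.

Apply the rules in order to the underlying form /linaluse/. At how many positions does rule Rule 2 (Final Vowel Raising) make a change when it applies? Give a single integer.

1

Rule 1 Syncope: [linaluse] → [lnalse]
Rule 2 Final Vowel Raising: [lnalse] → [lnalsi]
Rule 3 t-Assibilation: no change — [lnalsi]
Rule Rule 2 changed 1 position(s).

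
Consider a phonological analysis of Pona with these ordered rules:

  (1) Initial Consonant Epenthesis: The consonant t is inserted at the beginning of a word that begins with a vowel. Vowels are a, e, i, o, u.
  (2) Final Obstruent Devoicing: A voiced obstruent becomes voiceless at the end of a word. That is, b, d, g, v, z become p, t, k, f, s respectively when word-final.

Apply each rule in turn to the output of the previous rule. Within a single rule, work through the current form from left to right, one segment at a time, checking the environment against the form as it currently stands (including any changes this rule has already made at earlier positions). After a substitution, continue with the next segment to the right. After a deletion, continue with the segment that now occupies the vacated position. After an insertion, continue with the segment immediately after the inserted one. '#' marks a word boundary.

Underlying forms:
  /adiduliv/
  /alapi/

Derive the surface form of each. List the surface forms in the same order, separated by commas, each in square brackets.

/adiduliv/:
  (1) Initial Consonant Epenthesis: [adiduliv] → [tadiduliv]
  (2) Final Obstruent Devoicing: [tadiduliv] → [tadidulif]
/alapi/:
  (1) Initial Consonant Epenthesis: [alapi] → [talapi]
  (2) Final Obstruent Devoicing: no change — [talapi]

[tadidulif], [talapi]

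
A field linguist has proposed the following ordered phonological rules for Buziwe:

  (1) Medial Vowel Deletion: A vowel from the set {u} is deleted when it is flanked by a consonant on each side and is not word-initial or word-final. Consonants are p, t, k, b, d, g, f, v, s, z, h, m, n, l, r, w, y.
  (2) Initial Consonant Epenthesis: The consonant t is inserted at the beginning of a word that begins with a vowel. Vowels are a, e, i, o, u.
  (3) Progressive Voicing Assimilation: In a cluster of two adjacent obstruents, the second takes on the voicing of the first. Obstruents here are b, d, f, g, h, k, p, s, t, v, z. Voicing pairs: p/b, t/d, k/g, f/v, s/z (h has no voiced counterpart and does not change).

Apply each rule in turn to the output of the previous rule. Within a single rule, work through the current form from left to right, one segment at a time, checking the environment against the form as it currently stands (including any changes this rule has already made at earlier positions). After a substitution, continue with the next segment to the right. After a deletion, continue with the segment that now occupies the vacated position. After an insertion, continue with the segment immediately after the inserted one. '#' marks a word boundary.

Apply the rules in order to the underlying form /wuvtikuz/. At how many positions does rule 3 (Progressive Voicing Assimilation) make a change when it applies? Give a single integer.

2

(1) Medial Vowel Deletion: [wuvtikuz] → [wvtikz]
(2) Initial Consonant Epenthesis: no change — [wvtikz]
(3) Progressive Voicing Assimilation: [wvtikz] → [wvdiks]
Rule 3 changed 2 position(s).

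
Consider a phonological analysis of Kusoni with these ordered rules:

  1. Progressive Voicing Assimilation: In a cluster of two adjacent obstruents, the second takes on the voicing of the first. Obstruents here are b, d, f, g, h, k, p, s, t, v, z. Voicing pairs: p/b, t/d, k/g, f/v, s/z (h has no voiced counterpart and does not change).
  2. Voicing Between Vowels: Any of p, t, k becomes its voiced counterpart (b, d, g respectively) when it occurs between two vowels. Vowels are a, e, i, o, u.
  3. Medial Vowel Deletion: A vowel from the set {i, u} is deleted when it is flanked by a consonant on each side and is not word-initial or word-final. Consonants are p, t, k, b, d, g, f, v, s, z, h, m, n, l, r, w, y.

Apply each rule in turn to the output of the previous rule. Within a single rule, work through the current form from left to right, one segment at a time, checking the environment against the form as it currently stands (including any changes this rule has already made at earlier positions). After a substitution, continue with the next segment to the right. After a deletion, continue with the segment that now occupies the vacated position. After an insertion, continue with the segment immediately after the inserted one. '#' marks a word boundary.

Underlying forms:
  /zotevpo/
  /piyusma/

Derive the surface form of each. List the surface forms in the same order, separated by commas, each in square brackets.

/zotevpo/:
  1 Progressive Voicing Assimilation: [zotevpo] → [zotevbo]
  2 Voicing Between Vowels: [zotevbo] → [zodevbo]
  3 Medial Vowel Deletion: no change — [zodevbo]
/piyusma/:
  1 Progressive Voicing Assimilation: no change — [piyusma]
  2 Voicing Between Vowels: no change — [piyusma]
  3 Medial Vowel Deletion: [piyusma] → [pysma]

[zodevbo], [pysma]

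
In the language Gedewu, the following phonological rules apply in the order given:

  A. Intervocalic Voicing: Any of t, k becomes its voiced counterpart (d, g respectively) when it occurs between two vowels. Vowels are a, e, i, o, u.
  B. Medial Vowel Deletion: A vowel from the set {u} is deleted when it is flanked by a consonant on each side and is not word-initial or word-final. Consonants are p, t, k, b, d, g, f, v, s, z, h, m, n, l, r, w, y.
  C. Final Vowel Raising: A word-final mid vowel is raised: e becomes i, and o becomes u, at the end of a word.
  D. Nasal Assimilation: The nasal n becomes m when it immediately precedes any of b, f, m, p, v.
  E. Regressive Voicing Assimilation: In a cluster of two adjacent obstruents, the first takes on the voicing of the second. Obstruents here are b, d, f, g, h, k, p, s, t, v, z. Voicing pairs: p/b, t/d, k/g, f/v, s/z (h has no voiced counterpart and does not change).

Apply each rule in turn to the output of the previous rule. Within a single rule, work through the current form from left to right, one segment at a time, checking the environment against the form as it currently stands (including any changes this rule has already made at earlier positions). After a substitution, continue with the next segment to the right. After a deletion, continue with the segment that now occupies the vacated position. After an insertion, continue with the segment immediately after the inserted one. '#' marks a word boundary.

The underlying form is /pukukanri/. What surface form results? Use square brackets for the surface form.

A Intervocalic Voicing: [pukukanri] → [puguganri]
B Medial Vowel Deletion: [puguganri] → [pgganri]
C Final Vowel Raising: no change — [pgganri]
D Nasal Assimilation: no change — [pgganri]
E Regressive Voicing Assimilation: [pgganri] → [bgganri]

[bgganri]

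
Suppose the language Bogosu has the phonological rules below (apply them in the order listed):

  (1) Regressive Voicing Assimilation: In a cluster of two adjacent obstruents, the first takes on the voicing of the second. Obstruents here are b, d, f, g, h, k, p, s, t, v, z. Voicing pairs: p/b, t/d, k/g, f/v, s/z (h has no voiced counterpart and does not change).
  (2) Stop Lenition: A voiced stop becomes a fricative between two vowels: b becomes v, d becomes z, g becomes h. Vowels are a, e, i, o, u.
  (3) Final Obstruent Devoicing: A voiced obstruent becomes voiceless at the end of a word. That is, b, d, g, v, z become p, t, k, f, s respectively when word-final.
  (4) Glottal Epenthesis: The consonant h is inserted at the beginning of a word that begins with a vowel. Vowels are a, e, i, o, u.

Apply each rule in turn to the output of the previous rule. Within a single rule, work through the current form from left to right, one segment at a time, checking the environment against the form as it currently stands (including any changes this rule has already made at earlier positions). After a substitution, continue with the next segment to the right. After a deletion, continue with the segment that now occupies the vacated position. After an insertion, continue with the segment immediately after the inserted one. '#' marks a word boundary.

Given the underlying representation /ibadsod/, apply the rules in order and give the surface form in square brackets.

[hivatsot]

(1) Regressive Voicing Assimilation: [ibadsod] → [ibatsod]
(2) Stop Lenition: [ibatsod] → [ivatsod]
(3) Final Obstruent Devoicing: [ivatsod] → [ivatsot]
(4) Glottal Epenthesis: [ivatsot] → [hivatsot]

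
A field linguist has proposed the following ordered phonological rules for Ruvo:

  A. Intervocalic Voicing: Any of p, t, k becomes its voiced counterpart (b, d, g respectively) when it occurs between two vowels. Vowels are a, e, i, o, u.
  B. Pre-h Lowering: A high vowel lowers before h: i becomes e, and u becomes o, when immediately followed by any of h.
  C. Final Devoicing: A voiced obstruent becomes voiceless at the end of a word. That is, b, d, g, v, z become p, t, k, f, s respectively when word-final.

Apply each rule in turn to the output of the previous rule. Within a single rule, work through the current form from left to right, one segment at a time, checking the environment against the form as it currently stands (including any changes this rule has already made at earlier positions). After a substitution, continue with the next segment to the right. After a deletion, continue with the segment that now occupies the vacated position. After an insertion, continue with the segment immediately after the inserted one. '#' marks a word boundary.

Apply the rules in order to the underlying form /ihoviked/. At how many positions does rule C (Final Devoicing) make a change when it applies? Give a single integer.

1

A Intervocalic Voicing: [ihoviked] → [ihoviged]
B Pre-h Lowering: [ihoviged] → [ehoviged]
C Final Devoicing: [ehoviged] → [ehoviget]
Rule C changed 1 position(s).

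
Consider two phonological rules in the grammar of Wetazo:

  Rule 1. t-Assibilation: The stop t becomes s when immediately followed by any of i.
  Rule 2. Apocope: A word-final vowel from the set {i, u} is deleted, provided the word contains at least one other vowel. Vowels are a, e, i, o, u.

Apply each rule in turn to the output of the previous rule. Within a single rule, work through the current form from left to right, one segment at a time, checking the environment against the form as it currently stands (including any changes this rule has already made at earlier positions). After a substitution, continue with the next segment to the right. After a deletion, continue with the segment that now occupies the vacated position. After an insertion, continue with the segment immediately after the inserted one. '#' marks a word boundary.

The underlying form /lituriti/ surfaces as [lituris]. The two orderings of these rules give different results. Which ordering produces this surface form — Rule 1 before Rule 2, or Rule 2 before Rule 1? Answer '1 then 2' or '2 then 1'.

1 then 2

Order 1 then 2:
  1 t-Assibilation: [lituriti] → [liturisi]
  2 Apocope: [liturisi] → [lituris]
  result: [lituris]
Order 2 then 1:
  2 Apocope: [lituriti] → [liturit]
  1 t-Assibilation: no change — [liturit]
  result: [liturit]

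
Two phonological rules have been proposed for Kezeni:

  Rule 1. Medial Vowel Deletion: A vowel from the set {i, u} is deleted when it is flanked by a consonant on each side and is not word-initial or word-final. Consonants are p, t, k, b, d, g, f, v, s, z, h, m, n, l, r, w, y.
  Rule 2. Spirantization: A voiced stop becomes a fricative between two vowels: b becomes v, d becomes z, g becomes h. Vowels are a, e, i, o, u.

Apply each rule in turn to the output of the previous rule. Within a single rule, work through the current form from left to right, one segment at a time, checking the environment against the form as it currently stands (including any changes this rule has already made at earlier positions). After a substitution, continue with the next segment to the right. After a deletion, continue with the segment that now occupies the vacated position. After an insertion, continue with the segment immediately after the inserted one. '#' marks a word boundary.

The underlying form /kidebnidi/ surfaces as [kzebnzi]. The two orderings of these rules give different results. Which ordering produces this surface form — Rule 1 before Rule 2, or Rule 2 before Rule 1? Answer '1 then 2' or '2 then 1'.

2 then 1

Order 1 then 2:
  1 Medial Vowel Deletion: [kidebnidi] → [kdebndi]
  2 Spirantization: no change — [kdebndi]
  result: [kdebndi]
Order 2 then 1:
  2 Spirantization: [kidebnidi] → [kizebnizi]
  1 Medial Vowel Deletion: [kizebnizi] → [kzebnzi]
  result: [kzebnzi]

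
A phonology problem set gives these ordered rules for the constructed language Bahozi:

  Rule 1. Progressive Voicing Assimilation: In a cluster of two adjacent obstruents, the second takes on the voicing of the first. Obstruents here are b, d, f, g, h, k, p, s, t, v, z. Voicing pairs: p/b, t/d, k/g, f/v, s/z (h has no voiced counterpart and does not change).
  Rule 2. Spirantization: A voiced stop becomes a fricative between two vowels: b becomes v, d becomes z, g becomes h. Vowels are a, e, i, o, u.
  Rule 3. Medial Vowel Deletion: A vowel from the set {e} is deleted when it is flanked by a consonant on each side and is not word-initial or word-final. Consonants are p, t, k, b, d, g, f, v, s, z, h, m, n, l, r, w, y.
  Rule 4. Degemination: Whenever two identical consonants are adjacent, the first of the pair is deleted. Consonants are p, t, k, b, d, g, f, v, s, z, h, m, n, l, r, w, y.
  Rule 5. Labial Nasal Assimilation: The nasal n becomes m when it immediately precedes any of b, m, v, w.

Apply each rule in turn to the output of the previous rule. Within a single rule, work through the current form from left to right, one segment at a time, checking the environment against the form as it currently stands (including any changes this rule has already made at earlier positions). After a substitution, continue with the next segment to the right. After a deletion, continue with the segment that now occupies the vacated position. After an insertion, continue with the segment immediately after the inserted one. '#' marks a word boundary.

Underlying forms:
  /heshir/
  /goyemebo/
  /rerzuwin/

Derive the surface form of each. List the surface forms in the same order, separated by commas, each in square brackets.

[hshir], [goymvo], [rzuwin]

/heshir/:
  Rule 1 Progressive Voicing Assimilation: no change — [heshir]
  Rule 2 Spirantization: no change — [heshir]
  Rule 3 Medial Vowel Deletion: [heshir] → [hshir]
  Rule 4 Degemination: no change — [hshir]
  Rule 5 Labial Nasal Assimilation: no change — [hshir]
/goyemebo/:
  Rule 1 Progressive Voicing Assimilation: no change — [goyemebo]
  Rule 2 Spirantization: [goyemebo] → [goyemevo]
  Rule 3 Medial Vowel Deletion: [goyemevo] → [goymvo]
  Rule 4 Degemination: no change — [goymvo]
  Rule 5 Labial Nasal Assimilation: no change — [goymvo]
/rerzuwin/:
  Rule 1 Progressive Voicing Assimilation: no change — [rerzuwin]
  Rule 2 Spirantization: no change — [rerzuwin]
  Rule 3 Medial Vowel Deletion: [rerzuwin] → [rrzuwin]
  Rule 4 Degemination: [rrzuwin] → [rzuwin]
  Rule 5 Labial Nasal Assimilation: no change — [rzuwin]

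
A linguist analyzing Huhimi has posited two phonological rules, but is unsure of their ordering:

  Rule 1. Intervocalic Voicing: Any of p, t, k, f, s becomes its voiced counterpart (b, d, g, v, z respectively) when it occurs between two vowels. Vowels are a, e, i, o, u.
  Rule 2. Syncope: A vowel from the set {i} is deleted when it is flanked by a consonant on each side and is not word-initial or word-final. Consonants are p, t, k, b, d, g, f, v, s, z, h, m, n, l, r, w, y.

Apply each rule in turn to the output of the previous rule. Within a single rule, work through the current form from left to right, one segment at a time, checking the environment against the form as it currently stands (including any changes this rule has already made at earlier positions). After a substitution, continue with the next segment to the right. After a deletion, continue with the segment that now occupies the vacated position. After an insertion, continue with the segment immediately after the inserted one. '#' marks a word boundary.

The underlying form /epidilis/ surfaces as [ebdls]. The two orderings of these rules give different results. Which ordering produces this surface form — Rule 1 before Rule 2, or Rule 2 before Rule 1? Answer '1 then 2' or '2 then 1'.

Order 1 then 2:
  1 Intervocalic Voicing: [epidilis] → [ebidilis]
  2 Syncope: [ebidilis] → [ebdls]
  result: [ebdls]
Order 2 then 1:
  2 Syncope: [epidilis] → [epdls]
  1 Intervocalic Voicing: no change — [epdls]
  result: [epdls]

1 then 2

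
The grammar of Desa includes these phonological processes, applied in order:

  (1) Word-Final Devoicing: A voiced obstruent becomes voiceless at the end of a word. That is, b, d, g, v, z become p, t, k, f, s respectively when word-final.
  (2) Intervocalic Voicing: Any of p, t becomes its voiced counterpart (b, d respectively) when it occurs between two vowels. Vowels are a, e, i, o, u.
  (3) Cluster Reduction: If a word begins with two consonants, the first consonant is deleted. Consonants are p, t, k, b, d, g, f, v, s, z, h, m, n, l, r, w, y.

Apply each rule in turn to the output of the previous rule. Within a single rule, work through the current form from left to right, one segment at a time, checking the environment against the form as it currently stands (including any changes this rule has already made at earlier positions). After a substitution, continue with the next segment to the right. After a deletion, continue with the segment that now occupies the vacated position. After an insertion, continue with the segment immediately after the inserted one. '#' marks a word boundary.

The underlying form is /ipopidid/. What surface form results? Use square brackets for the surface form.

(1) Word-Final Devoicing: [ipopidid] → [ipopidit]
(2) Intervocalic Voicing: [ipopidit] → [ibobidit]
(3) Cluster Reduction: no change — [ibobidit]

[ibobidit]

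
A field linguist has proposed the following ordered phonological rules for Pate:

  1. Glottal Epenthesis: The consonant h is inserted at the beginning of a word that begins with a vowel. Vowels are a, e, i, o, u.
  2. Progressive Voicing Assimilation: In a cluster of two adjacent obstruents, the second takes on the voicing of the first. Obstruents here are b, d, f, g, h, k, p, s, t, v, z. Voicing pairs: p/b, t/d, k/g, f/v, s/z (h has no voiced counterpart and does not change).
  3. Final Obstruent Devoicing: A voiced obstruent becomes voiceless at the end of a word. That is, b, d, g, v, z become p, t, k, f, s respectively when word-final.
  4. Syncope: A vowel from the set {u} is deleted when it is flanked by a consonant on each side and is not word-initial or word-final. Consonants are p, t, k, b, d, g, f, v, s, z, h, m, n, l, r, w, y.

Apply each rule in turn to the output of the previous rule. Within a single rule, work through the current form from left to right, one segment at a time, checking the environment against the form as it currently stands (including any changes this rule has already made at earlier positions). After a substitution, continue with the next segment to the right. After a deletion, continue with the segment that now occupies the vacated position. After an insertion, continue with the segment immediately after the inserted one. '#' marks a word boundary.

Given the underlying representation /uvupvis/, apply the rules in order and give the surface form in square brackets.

[hvpfis]

1 Glottal Epenthesis: [uvupvis] → [huvupvis]
2 Progressive Voicing Assimilation: [huvupvis] → [huvupfis]
3 Final Obstruent Devoicing: no change — [huvupfis]
4 Syncope: [huvupfis] → [hvpfis]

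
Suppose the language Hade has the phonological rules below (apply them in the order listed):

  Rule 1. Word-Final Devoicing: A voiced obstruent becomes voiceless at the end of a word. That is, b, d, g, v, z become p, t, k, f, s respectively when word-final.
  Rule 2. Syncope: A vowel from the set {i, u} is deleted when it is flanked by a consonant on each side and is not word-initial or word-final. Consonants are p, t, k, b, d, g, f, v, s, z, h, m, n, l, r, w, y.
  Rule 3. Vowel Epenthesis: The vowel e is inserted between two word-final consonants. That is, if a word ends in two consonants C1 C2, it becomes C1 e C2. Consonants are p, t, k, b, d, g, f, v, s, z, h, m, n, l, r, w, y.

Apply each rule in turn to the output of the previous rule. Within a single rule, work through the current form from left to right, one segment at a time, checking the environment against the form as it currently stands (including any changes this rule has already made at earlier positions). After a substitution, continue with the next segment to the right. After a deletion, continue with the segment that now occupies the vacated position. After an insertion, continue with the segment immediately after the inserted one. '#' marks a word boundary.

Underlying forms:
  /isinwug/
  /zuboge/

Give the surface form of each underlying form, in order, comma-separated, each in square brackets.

[isnwek], [zboge]

/isinwug/:
  Rule 1 Word-Final Devoicing: [isinwug] → [isinwuk]
  Rule 2 Syncope: [isinwuk] → [isnwk]
  Rule 3 Vowel Epenthesis: [isnwk] → [isnwek]
/zuboge/:
  Rule 1 Word-Final Devoicing: no change — [zuboge]
  Rule 2 Syncope: [zuboge] → [zboge]
  Rule 3 Vowel Epenthesis: no change — [zboge]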